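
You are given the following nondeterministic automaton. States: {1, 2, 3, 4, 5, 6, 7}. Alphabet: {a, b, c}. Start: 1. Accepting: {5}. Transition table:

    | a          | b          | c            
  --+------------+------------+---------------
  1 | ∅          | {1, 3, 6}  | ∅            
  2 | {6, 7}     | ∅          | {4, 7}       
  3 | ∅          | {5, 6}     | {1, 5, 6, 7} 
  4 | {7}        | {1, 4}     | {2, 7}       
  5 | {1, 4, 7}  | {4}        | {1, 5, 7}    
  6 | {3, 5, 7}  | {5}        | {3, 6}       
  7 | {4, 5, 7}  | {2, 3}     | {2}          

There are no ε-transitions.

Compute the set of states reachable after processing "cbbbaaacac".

Start in {1}.
Read 'c': 1→∅; now ∅.
The set is empty and remains empty for the remaining 9 symbols.

∅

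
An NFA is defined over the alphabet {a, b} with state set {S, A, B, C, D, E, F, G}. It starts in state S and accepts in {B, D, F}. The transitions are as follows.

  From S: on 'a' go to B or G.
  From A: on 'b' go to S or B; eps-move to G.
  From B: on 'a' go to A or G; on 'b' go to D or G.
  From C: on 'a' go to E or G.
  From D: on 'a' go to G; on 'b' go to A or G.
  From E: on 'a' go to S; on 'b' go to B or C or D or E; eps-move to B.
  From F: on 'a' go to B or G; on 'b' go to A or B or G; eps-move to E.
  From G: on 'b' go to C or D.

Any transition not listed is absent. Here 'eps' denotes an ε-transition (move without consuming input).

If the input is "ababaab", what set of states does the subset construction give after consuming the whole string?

{S, B, C, D, G}

Start in {S}.
Read 'a': S→{B, G}; now {B, G}.
Read 'b': B→{D, G}, G→{C, D}; now {C, D, G}.
Read 'a': C→{E, G}, D→{G}, G→∅; union {E, G}; ε-closure = {B, E, G}.
Read 'b': B→{D, G}, E→{B, C, D, E}, G→{C, D}; now {B, C, D, E, G}.
Read 'a': B→{A, G}, C→{E, G}, D→{G}, E→{S}, G→∅; union {S, A, E, G}; ε-closure = {S, A, B, E, G}.
Read 'a': S→{B, G}, A→∅, B→{A, G}, E→{S}, G→∅; now {S, A, B, G}.
Read 'b': S→∅, A→{S, B}, B→{D, G}, G→{C, D}; now {S, B, C, D, G}.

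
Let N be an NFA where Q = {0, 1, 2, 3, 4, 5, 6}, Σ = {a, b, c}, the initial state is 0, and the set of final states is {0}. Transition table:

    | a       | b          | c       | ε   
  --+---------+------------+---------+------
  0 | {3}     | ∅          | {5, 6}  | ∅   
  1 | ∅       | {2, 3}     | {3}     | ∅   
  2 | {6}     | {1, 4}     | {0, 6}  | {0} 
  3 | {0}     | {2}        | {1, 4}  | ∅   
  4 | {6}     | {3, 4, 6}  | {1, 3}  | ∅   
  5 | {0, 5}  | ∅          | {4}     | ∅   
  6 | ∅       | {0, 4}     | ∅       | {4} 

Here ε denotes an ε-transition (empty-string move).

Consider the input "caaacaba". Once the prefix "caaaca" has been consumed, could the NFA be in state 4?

Start in {0}.
Read 'c': 0→{5, 6}; union {5, 6}; ε-closure = {4, 5, 6}.
Read 'a': 4→{6}, 5→{0, 5}, 6→∅; union {0, 5, 6}; ε-closure = {0, 4, 5, 6}.
Read 'a': 0→{3}, 4→{6}, 5→{0, 5}, 6→∅; union {0, 3, 5, 6}; ε-closure = {0, 3, 4, 5, 6}.
Read 'a': 0→{3}, 3→{0}, 4→{6}, 5→{0, 5}, 6→∅; union {0, 3, 5, 6}; ε-closure = {0, 3, 4, 5, 6}.
Read 'c': 0→{5, 6}, 3→{1, 4}, 4→{1, 3}, 5→{4}, 6→∅; now {1, 3, 4, 5, 6}.
Read 'a': 1→∅, 3→{0}, 4→{6}, 5→{0, 5}, 6→∅; union {0, 5, 6}; ε-closure = {0, 4, 5, 6}.
State 4 is in {0, 4, 5, 6}.

Yes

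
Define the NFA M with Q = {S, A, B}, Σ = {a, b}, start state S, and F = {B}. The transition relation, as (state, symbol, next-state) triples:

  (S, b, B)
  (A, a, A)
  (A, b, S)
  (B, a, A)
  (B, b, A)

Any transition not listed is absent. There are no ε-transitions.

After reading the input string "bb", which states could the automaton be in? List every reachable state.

Start in {S}.
Read 'b': S→{B}; now {B}.
Read 'b': B→{A}; now {A}.

{A}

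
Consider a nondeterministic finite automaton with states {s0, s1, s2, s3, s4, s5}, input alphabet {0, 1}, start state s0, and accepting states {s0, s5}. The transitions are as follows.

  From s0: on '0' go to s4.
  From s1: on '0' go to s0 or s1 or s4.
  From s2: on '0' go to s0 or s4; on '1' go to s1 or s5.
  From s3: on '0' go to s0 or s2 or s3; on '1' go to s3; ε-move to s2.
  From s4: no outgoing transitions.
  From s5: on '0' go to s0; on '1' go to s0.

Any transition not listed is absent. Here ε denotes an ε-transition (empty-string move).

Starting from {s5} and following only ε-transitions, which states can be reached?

{s5}

Begin with {s5}.
No ε-moves leave this set, so the closure equals the set itself.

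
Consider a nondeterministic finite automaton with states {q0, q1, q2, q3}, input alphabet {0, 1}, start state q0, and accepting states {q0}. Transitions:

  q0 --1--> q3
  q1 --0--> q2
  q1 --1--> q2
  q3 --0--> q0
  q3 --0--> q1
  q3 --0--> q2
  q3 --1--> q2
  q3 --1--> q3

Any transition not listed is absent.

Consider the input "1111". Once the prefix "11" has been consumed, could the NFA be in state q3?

Yes

Start in {q0}.
Read '1': q0→{q3}; now {q3}.
Read '1': q3→{q2, q3}; now {q2, q3}.
State q3 is in {q2, q3}.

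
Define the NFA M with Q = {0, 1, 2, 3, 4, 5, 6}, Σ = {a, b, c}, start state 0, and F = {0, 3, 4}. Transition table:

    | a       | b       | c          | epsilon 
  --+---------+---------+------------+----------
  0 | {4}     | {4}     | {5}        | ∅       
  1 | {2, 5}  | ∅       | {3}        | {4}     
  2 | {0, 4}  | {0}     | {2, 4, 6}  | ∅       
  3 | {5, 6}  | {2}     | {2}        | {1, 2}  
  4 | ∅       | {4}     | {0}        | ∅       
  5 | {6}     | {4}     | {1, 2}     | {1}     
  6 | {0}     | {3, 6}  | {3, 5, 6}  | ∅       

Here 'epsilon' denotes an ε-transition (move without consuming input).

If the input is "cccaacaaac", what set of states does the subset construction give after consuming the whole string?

Start in {0}.
Read 'c': 0→{5}; union {5}; ε-closure = {1, 4, 5}.
Read 'c': 1→{3}, 4→{0}, 5→{1, 2}; union {0, 1, 2, 3}; ε-closure = {0, 1, 2, 3, 4}.
Read 'c': 0→{5}, 1→{3}, 2→{2, 4, 6}, 3→{2}, 4→{0}; union {0, 2, 3, 4, 5, 6}; ε-closure = {0, 1, 2, 3, 4, 5, 6}.
Read 'a': 0→{4}, 1→{2, 5}, 2→{0, 4}, 3→{5, 6}, 4→∅, 5→{6}, 6→{0}; union {0, 2, 4, 5, 6}; ε-closure = {0, 1, 2, 4, 5, 6}.
Read 'a': 0→{4}, 1→{2, 5}, 2→{0, 4}, 4→∅, 5→{6}, 6→{0}; union {0, 2, 4, 5, 6}; ε-closure = {0, 1, 2, 4, 5, 6}.
Read 'c': 0→{5}, 1→{3}, 2→{2, 4, 6}, 4→{0}, 5→{1, 2}, 6→{3, 5, 6}; now {0, 1, 2, 3, 4, 5, 6}.
Read 'a': 0→{4}, 1→{2, 5}, 2→{0, 4}, 3→{5, 6}, 4→∅, 5→{6}, 6→{0}; union {0, 2, 4, 5, 6}; ε-closure = {0, 1, 2, 4, 5, 6}.
Read 'a': 0→{4}, 1→{2, 5}, 2→{0, 4}, 4→∅, 5→{6}, 6→{0}; union {0, 2, 4, 5, 6}; ε-closure = {0, 1, 2, 4, 5, 6}.
Read 'a': 0→{4}, 1→{2, 5}, 2→{0, 4}, 4→∅, 5→{6}, 6→{0}; union {0, 2, 4, 5, 6}; ε-closure = {0, 1, 2, 4, 5, 6}.
Read 'c': 0→{5}, 1→{3}, 2→{2, 4, 6}, 4→{0}, 5→{1, 2}, 6→{3, 5, 6}; now {0, 1, 2, 3, 4, 5, 6}.

{0, 1, 2, 3, 4, 5, 6}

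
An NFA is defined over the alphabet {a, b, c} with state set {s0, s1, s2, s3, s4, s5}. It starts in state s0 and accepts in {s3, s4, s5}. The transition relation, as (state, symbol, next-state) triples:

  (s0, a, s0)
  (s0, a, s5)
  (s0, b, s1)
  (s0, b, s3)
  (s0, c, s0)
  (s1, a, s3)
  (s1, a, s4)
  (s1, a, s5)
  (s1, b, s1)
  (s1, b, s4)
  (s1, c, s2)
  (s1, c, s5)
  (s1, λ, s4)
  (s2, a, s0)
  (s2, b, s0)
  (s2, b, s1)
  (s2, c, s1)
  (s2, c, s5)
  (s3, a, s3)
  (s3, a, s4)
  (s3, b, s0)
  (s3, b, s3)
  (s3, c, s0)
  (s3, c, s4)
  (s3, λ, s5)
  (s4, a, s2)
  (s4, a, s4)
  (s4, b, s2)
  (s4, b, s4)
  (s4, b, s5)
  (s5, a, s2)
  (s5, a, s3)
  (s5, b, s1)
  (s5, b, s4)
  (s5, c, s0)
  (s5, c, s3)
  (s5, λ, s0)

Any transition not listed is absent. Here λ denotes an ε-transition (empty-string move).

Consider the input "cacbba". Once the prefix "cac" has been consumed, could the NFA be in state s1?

Start in {s0}.
Read 'c': s0→{s0}; now {s0}.
Read 'a': s0→{s0, s5}; now {s0, s5}.
Read 'c': s0→{s0}, s5→{s0, s3}; union {s0, s3}; ε-closure = {s0, s3, s5}.
State s1 is not in {s0, s3, s5}.

No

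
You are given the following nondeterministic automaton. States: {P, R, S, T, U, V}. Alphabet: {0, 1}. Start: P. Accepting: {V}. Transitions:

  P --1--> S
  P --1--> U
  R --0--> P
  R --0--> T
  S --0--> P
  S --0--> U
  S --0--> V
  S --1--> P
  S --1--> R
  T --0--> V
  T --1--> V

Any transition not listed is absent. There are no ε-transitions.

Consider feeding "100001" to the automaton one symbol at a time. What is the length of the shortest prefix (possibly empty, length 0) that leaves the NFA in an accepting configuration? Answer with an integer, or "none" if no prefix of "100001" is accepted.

Start in {P}.
Read '1': {P} → {S, U}.
Read '0': {S, U} → {P, U, V}.
None of the earlier sets intersect F, but {P, U, V} does.

2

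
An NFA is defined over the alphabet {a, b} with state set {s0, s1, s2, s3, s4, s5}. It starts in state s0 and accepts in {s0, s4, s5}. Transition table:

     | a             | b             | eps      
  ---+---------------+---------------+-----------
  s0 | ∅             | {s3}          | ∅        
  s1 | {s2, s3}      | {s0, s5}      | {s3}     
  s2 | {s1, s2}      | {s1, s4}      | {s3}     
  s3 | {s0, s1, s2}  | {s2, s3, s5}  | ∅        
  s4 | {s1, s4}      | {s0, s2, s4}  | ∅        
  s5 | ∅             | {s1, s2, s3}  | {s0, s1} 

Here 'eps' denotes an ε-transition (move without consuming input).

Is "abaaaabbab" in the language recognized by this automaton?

Start in {s0}.
Read 'a': s0→∅; now ∅.
The set is empty and remains empty for the remaining 9 symbols.
The final set ∅ contains no accepting state.

No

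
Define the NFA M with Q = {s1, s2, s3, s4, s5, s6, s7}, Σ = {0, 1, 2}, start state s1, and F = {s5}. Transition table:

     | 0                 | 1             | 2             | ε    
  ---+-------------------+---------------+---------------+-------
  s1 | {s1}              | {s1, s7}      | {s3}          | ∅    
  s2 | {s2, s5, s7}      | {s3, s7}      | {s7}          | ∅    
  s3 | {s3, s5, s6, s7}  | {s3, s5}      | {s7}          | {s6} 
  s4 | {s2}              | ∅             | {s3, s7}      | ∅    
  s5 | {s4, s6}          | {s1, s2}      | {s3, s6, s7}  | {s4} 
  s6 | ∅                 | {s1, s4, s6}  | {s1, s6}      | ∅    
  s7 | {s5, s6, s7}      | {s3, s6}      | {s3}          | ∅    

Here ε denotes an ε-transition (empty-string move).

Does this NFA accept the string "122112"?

Start in {s1}.
Read '1': s1→{s1, s7}; now {s1, s7}.
Read '2': s1→{s3}, s7→{s3}; union {s3}; ε-closure = {s3, s6}.
Read '2': s3→{s7}, s6→{s1, s6}; now {s1, s6, s7}.
Read '1': s1→{s1, s7}, s6→{s1, s4, s6}, s7→{s3, s6}; now {s1, s3, s4, s6, s7}.
Read '1': s1→{s1, s7}, s3→{s3, s5}, s4→∅, s6→{s1, s4, s6}, s7→{s3, s6}; now {s1, s3, s4, s5, s6, s7}.
Read '2': s1→{s3}, s3→{s7}, s4→{s3, s7}, s5→{s3, s6, s7}, s6→{s1, s6}, s7→{s3}; now {s1, s3, s6, s7}.
The final set {s1, s3, s6, s7} contains no accepting state.

No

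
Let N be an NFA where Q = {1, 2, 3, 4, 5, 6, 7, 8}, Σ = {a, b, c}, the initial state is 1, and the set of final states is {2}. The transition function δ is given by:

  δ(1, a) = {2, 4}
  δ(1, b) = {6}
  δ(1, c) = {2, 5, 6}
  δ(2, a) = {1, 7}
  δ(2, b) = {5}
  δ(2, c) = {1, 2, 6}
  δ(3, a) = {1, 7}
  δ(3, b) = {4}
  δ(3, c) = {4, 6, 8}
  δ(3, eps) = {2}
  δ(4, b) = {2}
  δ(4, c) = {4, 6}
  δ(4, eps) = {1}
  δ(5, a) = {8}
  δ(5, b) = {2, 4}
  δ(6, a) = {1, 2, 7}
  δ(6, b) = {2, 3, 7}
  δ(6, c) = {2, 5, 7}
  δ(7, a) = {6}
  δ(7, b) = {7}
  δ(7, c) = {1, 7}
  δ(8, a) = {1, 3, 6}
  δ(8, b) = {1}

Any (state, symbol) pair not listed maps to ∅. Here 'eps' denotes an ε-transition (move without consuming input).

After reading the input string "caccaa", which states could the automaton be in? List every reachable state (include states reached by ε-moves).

Start in {1}.
Read 'c': {1} → {2, 5, 6}.
Read 'a': {2, 5, 6} → {1, 2, 7, 8}.
Read 'c': {1, 2, 7, 8} → {1, 2, 5, 6, 7}.
Read 'c': {1, 2, 5, 6, 7} → {1, 2, 5, 6, 7}.
Read 'a': {1, 2, 5, 6, 7} → {1, 2, 4, 6, 7, 8}.
Read 'a': {1, 2, 4, 6, 7, 8} → {1, 2, 3, 4, 6, 7}.

{1, 2, 3, 4, 6, 7}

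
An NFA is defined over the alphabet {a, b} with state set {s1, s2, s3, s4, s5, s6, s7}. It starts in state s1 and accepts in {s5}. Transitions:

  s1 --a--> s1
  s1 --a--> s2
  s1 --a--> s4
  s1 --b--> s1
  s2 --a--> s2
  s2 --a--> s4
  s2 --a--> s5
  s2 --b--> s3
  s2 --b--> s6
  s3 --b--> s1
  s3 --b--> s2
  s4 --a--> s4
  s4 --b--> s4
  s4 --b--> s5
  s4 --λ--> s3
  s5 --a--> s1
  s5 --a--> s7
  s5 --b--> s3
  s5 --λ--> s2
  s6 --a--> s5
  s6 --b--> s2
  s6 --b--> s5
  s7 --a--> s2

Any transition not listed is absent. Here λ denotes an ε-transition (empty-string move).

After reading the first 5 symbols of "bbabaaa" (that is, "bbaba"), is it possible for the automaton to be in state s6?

No

Start in {s1}.
Read 'b': s1→{s1}; now {s1}.
Read 'b': s1→{s1}; now {s1}.
Read 'a': s1→{s1, s2, s4}; union {s1, s2, s4}; ε-closure = {s1, s2, s3, s4}.
Read 'b': s1→{s1}, s2→{s3, s6}, s3→{s1, s2}, s4→{s4, s5}; now {s1, s2, s3, s4, s5, s6}.
Read 'a': s1→{s1, s2, s4}, s2→{s2, s4, s5}, s3→∅, s4→{s4}, s5→{s1, s7}, s6→{s5}; union {s1, s2, s4, s5, s7}; ε-closure = {s1, s2, s3, s4, s5, s7}.
State s6 is not in {s1, s2, s3, s4, s5, s7}.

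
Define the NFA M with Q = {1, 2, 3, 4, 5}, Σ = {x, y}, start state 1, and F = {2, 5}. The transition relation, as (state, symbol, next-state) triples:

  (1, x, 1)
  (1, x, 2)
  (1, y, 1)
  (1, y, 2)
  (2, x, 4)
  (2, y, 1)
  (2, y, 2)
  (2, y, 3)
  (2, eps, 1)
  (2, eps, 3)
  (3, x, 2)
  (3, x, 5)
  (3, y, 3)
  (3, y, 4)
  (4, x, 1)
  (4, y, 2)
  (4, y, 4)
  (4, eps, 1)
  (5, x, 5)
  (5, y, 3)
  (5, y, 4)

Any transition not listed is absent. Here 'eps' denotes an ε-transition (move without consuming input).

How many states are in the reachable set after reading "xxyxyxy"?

Start in {1}.
Read 'x': {1} → {1, 2, 3}.
Read 'x': {1, 2, 3} → {1, 2, 3, 4, 5}.
Read 'y': {1, 2, 3, 4, 5} → {1, 2, 3, 4}.
Read 'x': {1, 2, 3, 4} → {1, 2, 3, 4, 5}.
Read 'y': {1, 2, 3, 4, 5} → {1, 2, 3, 4}.
Read 'x': {1, 2, 3, 4} → {1, 2, 3, 4, 5}.
Read 'y': {1, 2, 3, 4, 5} → {1, 2, 3, 4}.
That set has 4 states.

4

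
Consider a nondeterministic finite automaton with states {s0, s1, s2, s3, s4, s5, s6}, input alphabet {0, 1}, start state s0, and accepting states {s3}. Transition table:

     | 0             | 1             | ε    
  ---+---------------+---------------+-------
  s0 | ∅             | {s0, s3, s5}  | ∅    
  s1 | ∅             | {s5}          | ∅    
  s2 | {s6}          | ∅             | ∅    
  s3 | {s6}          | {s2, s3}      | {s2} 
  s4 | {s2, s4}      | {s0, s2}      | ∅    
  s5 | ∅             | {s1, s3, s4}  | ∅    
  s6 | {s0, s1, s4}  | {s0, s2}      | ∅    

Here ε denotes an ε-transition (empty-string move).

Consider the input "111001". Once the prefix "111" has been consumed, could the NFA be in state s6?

No

Start in {s0}.
Read '1': s0→{s0, s3, s5}; union {s0, s3, s5}; ε-closure = {s0, s2, s3, s5}.
Read '1': s0→{s0, s3, s5}, s2→∅, s3→{s2, s3}, s5→{s1, s3, s4}; now {s0, s1, s2, s3, s4, s5}.
Read '1': s0→{s0, s3, s5}, s1→{s5}, s2→∅, s3→{s2, s3}, s4→{s0, s2}, s5→{s1, s3, s4}; now {s0, s1, s2, s3, s4, s5}.
State s6 is not in {s0, s1, s2, s3, s4, s5}.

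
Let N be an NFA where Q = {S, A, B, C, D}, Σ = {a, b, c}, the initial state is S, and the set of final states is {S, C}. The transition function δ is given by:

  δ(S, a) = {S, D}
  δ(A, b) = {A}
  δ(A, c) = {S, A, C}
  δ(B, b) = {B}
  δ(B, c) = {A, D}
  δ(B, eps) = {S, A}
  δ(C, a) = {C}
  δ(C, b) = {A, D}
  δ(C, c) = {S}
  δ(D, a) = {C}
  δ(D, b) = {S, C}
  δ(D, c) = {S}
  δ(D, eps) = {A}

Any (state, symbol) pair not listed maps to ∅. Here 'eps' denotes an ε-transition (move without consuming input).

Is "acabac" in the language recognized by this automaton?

Yes

Start in {S}.
Read 'a': S→{S, D}; union {S, D}; ε-closure = {S, A, D}.
Read 'c': S→∅, A→{S, A, C}, D→{S}; now {S, A, C}.
Read 'a': S→{S, D}, A→∅, C→{C}; union {S, C, D}; ε-closure = {S, A, C, D}.
Read 'b': S→∅, A→{A}, C→{A, D}, D→{S, C}; now {S, A, C, D}.
Read 'a': S→{S, D}, A→∅, C→{C}, D→{C}; union {S, C, D}; ε-closure = {S, A, C, D}.
Read 'c': S→∅, A→{S, A, C}, C→{S}, D→{S}; now {S, A, C}.
The final set {S, A, C} contains the accepting states S, C.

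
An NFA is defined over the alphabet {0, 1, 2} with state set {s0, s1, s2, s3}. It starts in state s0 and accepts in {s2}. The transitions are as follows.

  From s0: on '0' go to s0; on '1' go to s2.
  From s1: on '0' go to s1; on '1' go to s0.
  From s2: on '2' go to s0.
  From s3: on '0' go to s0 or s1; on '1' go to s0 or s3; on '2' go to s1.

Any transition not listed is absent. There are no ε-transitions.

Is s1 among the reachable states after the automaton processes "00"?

No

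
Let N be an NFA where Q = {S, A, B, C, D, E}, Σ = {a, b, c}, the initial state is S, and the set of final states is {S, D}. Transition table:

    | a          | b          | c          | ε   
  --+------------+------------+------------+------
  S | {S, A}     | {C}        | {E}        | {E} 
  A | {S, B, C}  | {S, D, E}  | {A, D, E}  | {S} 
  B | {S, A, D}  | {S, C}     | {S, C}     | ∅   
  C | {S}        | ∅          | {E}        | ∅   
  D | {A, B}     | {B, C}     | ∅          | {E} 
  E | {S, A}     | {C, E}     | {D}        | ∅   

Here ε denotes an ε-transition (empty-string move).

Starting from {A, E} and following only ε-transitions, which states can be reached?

Begin with {A, E}.
ε-move A → S; add S.

{S, A, E}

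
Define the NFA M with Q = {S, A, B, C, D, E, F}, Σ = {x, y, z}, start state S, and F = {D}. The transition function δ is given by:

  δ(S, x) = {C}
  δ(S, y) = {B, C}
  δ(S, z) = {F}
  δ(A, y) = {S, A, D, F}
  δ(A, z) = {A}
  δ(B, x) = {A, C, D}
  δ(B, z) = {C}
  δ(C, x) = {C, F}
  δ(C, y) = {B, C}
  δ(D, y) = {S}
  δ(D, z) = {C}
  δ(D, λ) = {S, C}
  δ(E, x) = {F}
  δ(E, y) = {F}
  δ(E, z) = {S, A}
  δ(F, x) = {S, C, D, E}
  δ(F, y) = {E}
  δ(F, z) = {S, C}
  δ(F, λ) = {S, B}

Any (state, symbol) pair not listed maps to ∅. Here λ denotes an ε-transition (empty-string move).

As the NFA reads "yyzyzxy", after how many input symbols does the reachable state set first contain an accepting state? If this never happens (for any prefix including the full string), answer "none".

none

Start in {S}.
Read 'y': S→{B, C}; now {B, C}.
Read 'y': B→∅, C→{B, C}; now {B, C}.
Read 'z': B→{C}, C→∅; now {C}.
Read 'y': C→{B, C}; now {B, C}.
Read 'z': B→{C}, C→∅; now {C}.
Read 'x': C→{C, F}; union {C, F}; ε-closure = {S, B, C, F}.
Read 'y': S→{B, C}, B→∅, C→{B, C}, F→{E}; now {B, C, E}.
No reachable set along the way intersects F.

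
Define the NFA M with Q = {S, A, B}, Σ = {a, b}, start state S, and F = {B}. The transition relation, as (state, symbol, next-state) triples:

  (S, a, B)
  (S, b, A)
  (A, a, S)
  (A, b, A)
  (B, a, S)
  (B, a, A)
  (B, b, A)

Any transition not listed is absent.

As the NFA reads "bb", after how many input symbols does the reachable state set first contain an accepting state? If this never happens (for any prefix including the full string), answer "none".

none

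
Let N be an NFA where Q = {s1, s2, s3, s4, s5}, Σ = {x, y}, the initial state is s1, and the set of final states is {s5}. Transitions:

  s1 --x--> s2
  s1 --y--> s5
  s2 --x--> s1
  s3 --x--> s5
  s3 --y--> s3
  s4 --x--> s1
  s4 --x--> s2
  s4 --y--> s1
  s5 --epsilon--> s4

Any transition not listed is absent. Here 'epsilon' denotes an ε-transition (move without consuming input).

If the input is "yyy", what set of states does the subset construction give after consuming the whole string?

Start in {s1}.
Read 'y': s1→{s5}; union {s5}; ε-closure = {s4, s5}.
Read 'y': s4→{s1}, s5→∅; now {s1}.
Read 'y': s1→{s5}; union {s5}; ε-closure = {s4, s5}.

{s4, s5}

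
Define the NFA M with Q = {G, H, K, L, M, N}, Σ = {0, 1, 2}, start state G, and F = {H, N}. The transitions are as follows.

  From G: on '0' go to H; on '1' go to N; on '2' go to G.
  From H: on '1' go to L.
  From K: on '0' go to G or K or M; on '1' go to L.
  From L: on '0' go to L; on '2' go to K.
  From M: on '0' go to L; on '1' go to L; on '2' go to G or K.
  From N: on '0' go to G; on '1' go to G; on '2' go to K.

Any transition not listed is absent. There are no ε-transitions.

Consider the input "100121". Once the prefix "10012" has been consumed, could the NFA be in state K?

Start in {G}.
Read '1': {G} → {N}.
Read '0': {N} → {G}.
Read '0': {G} → {H}.
Read '1': {H} → {L}.
Read '2': {L} → {K}.
State K is in {K}.

Yes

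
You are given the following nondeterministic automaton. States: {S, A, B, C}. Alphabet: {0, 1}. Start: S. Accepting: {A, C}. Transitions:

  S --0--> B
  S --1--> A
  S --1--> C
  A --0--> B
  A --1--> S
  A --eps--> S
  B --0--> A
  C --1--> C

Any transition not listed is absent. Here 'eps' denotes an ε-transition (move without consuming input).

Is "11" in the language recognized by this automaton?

Start in {S}.
Read '1': {S} → {S, A, C}.
Read '1': {S, A, C} → {S, A, C}.
The final set {S, A, C} contains the accepting states A, C.

Yes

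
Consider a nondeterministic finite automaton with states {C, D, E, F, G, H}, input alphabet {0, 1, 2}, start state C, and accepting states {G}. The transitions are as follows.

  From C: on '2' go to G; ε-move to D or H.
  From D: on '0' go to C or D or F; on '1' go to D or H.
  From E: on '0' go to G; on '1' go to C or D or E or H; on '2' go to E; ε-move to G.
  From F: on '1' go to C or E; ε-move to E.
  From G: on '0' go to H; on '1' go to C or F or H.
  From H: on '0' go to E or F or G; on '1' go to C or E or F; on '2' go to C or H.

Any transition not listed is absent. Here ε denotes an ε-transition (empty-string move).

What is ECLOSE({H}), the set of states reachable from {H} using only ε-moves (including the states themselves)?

{H}

Begin with {H}.
No ε-moves leave this set, so the closure equals the set itself.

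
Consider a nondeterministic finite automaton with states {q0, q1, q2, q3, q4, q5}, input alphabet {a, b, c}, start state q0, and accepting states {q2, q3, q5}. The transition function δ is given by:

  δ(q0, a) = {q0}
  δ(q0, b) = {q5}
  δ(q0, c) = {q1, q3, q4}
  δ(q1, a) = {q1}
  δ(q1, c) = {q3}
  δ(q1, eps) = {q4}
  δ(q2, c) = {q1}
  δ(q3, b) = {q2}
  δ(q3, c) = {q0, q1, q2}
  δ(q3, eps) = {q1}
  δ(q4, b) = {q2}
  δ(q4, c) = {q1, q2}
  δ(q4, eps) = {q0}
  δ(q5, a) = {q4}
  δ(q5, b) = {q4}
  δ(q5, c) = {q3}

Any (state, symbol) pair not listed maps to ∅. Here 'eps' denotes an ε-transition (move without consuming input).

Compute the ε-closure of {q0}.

Begin with {q0}.
No ε-moves leave this set, so the closure equals the set itself.

{q0}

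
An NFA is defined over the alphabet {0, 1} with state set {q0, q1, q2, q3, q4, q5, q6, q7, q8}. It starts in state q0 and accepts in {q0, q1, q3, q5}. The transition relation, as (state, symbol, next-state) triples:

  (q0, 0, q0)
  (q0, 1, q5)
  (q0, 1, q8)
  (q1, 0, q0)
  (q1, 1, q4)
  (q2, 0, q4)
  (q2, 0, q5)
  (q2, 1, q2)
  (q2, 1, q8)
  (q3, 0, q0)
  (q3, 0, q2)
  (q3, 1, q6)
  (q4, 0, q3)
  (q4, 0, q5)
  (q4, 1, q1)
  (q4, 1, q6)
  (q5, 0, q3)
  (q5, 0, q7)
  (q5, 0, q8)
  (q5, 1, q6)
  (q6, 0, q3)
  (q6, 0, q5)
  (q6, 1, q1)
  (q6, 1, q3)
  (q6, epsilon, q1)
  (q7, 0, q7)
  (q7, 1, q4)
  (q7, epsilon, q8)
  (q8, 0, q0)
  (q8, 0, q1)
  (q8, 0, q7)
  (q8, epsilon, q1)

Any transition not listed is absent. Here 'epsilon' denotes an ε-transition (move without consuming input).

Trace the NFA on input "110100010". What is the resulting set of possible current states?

{q0, q1, q3, q4, q5, q7, q8}

Start in {q0}.
Read '1': q0→{q5, q8}; union {q5, q8}; ε-closure = {q1, q5, q8}.
Read '1': q1→{q4}, q5→{q6}, q8→∅; union {q4, q6}; ε-closure = {q1, q4, q6}.
Read '0': q1→{q0}, q4→{q3, q5}, q6→{q3, q5}; now {q0, q3, q5}.
Read '1': q0→{q5, q8}, q3→{q6}, q5→{q6}; union {q5, q6, q8}; ε-closure = {q1, q5, q6, q8}.
Read '0': q1→{q0}, q5→{q3, q7, q8}, q6→{q3, q5}, q8→{q0, q1, q7}; now {q0, q1, q3, q5, q7, q8}.
Read '0': q0→{q0}, q1→{q0}, q3→{q0, q2}, q5→{q3, q7, q8}, q7→{q7}, q8→{q0, q1, q7}; now {q0, q1, q2, q3, q7, q8}.
Read '0': q0→{q0}, q1→{q0}, q2→{q4, q5}, q3→{q0, q2}, q7→{q7}, q8→{q0, q1, q7}; union {q0, q1, q2, q4, q5, q7}; ε-closure = {q0, q1, q2, q4, q5, q7, q8}.
Read '1': q0→{q5, q8}, q1→{q4}, q2→{q2, q8}, q4→{q1, q6}, q5→{q6}, q7→{q4}, q8→∅; now {q1, q2, q4, q5, q6, q8}.
Read '0': q1→{q0}, q2→{q4, q5}, q4→{q3, q5}, q5→{q3, q7, q8}, q6→{q3, q5}, q8→{q0, q1, q7}; now {q0, q1, q3, q4, q5, q7, q8}.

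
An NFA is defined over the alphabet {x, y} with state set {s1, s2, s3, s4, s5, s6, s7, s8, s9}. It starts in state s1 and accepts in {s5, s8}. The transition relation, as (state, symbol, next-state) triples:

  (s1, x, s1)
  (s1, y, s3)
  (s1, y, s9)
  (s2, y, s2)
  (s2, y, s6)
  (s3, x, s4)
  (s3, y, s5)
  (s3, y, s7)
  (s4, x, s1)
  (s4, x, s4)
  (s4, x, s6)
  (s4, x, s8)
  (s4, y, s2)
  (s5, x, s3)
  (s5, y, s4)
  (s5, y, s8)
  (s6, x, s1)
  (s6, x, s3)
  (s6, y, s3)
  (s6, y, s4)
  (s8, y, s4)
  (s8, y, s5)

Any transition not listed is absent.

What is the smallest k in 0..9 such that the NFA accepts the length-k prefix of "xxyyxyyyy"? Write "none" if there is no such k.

4

Start in {s1}.
Read 'x': {s1} → {s1}.
Read 'x': {s1} → {s1}.
Read 'y': {s1} → {s3, s9}.
Read 'y': {s3, s9} → {s5, s7}.
None of the earlier sets intersect F, but {s5, s7} does.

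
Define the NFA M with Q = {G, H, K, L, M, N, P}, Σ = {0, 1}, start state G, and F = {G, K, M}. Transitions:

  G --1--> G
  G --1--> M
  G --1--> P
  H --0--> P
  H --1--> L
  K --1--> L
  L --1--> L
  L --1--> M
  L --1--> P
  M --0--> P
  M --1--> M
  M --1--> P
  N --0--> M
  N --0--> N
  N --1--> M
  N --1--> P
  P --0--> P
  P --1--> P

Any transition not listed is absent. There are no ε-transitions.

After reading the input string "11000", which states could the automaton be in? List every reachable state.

{P}

Start in {G}.
Read '1': G→{G, M, P}; now {G, M, P}.
Read '1': G→{G, M, P}, M→{M, P}, P→{P}; now {G, M, P}.
Read '0': G→∅, M→{P}, P→{P}; now {P}.
Read '0': P→{P}; now {P}.
Read '0': P→{P}; now {P}.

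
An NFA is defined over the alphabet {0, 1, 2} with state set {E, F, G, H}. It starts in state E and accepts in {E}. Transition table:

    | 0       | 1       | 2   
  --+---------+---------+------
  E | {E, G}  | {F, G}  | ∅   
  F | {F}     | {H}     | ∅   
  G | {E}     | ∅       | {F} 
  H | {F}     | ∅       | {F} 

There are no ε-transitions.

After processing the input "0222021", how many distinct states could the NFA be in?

0

Start in {E}.
Read '0': {E} → {E, G}.
Read '2': {E, G} → {F}.
Read '2': {F} → ∅.
The set is empty and remains empty for the remaining 4 symbols.
That set has 0 states.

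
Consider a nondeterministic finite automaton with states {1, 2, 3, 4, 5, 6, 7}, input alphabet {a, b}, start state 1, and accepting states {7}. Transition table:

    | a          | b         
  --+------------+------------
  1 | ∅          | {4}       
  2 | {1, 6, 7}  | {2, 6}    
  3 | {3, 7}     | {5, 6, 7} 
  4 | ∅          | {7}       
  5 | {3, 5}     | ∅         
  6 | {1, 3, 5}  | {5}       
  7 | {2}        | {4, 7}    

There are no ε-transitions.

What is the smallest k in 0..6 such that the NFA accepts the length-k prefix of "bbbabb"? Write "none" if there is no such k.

2

Start in {1}.
Read 'b': {1} → {4}.
Read 'b': {4} → {7}.
None of the earlier sets intersect F, but {7} does.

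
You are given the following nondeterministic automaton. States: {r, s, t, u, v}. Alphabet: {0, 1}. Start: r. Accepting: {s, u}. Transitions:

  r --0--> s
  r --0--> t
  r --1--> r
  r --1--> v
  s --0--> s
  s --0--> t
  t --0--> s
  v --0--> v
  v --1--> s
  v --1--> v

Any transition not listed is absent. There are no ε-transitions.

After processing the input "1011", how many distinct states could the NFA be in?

Start in {r}.
Read '1': {r} → {r, v}.
Read '0': {r, v} → {s, t, v}.
Read '1': {s, t, v} → {s, v}.
Read '1': {s, v} → {s, v}.
That set has 2 states.

2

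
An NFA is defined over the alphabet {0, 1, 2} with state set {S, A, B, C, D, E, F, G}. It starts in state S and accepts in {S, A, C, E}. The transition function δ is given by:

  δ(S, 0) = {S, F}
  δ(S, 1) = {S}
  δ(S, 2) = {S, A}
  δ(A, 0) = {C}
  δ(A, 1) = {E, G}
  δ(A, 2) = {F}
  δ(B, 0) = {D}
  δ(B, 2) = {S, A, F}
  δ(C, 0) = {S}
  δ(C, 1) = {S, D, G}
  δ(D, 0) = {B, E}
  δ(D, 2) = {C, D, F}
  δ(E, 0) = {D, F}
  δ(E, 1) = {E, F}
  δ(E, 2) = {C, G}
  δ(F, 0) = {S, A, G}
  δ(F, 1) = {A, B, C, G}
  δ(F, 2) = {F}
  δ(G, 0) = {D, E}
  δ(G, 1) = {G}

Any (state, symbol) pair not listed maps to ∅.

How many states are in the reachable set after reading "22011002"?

Start in {S}.
Read '2': S→{S, A}; now {S, A}.
Read '2': S→{S, A}, A→{F}; now {S, A, F}.
Read '0': S→{S, F}, A→{C}, F→{S, A, G}; now {S, A, C, F, G}.
Read '1': S→{S}, A→{E, G}, C→{S, D, G}, F→{A, B, C, G}, G→{G}; now {S, A, B, C, D, E, G}.
Read '1': S→{S}, A→{E, G}, B→∅, C→{S, D, G}, D→∅, E→{E, F}, G→{G}; now {S, D, E, F, G}.
Read '0': S→{S, F}, D→{B, E}, E→{D, F}, F→{S, A, G}, G→{D, E}; now {S, A, B, D, E, F, G}.
Read '0': S→{S, F}, A→{C}, B→{D}, D→{B, E}, E→{D, F}, F→{S, A, G}, G→{D, E}; now {S, A, B, C, D, E, F, G}.
Read '2': S→{S, A}, A→{F}, B→{S, A, F}, C→∅, D→{C, D, F}, E→{C, G}, F→{F}, G→∅; now {S, A, C, D, F, G}.
That set has 6 states.

6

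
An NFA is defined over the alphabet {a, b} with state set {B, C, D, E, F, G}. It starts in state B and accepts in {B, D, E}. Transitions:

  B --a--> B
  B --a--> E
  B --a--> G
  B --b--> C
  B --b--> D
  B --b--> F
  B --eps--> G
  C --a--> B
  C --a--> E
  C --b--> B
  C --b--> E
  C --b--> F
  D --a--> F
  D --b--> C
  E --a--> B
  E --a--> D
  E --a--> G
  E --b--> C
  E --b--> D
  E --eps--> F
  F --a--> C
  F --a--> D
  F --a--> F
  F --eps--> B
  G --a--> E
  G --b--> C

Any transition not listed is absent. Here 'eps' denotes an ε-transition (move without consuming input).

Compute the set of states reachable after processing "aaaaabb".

Start: ε-closure({B}) = {B, G}.
Read 'a': B→{B, E, G}, G→{E}; union {B, E, G}; ε-closure = {B, E, F, G}.
Read 'a': B→{B, E, G}, E→{B, D, G}, F→{C, D, F}, G→{E}; now {B, C, D, E, F, G}.
Read 'a': B→{B, E, G}, C→{B, E}, D→{F}, E→{B, D, G}, F→{C, D, F}, G→{E}; now {B, C, D, E, F, G}.
Read 'a': B→{B, E, G}, C→{B, E}, D→{F}, E→{B, D, G}, F→{C, D, F}, G→{E}; now {B, C, D, E, F, G}.
Read 'a': B→{B, E, G}, C→{B, E}, D→{F}, E→{B, D, G}, F→{C, D, F}, G→{E}; now {B, C, D, E, F, G}.
Read 'b': B→{C, D, F}, C→{B, E, F}, D→{C}, E→{C, D}, F→∅, G→{C}; union {B, C, D, E, F}; ε-closure = {B, C, D, E, F, G}.
Read 'b': B→{C, D, F}, C→{B, E, F}, D→{C}, E→{C, D}, F→∅, G→{C}; union {B, C, D, E, F}; ε-closure = {B, C, D, E, F, G}.

{B, C, D, E, F, G}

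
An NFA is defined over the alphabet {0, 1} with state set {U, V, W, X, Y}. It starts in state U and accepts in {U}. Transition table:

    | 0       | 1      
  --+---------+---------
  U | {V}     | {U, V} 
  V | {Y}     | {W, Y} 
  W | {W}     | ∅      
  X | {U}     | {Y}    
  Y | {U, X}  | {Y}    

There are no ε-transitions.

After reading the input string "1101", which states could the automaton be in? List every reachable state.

Start in {U}.
Read '1': {U} → {U, V}.
Read '1': {U, V} → {U, V, W, Y}.
Read '0': {U, V, W, Y} → {U, V, W, X, Y}.
Read '1': {U, V, W, X, Y} → {U, V, W, Y}.

{U, V, W, Y}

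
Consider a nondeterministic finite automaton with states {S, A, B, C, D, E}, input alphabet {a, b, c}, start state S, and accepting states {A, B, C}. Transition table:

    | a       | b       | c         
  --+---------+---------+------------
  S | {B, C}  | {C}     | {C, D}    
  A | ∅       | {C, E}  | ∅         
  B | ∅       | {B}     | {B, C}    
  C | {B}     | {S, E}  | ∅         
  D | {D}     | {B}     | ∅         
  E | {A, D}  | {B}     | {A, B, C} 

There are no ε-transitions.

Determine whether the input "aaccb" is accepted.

Start in {S}.
Read 'a': S→{B, C}; now {B, C}.
Read 'a': B→∅, C→{B}; now {B}.
Read 'c': B→{B, C}; now {B, C}.
Read 'c': B→{B, C}, C→∅; now {B, C}.
Read 'b': B→{B}, C→{S, E}; now {S, B, E}.
The final set {S, B, E} contains the accepting state B.

Yes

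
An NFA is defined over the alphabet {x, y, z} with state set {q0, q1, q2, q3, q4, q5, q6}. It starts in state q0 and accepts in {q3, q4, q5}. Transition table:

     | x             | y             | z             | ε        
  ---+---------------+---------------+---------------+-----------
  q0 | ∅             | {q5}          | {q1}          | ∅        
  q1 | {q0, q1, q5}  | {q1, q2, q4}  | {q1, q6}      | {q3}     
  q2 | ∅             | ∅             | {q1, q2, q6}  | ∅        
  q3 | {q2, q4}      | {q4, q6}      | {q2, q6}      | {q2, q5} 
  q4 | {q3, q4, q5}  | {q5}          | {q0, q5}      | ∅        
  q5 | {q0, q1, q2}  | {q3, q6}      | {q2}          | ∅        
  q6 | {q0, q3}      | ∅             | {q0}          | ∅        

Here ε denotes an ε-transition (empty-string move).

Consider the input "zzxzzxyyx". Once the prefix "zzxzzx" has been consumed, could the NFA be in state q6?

No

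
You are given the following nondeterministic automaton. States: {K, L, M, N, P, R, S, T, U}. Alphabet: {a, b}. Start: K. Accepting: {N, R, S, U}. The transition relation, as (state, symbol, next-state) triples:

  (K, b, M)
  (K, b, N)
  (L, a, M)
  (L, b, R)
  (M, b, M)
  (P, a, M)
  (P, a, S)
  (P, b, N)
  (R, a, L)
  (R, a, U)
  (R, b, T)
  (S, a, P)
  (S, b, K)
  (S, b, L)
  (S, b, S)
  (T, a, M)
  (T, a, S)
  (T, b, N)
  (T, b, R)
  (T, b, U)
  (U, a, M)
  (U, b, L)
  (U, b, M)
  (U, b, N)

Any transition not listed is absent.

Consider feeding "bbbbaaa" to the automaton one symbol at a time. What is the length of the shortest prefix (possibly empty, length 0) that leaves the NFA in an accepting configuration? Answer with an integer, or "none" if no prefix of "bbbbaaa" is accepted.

1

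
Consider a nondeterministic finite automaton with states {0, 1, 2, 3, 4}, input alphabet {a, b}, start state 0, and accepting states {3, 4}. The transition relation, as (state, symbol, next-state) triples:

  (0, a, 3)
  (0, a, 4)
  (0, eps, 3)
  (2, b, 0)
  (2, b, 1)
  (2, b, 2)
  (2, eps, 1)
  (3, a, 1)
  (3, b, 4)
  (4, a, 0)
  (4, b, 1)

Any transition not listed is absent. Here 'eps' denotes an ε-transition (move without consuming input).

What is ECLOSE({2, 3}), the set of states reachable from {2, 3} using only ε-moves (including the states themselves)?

{1, 2, 3}

Begin with {2, 3}.
ε-move 2 → 1; add 1.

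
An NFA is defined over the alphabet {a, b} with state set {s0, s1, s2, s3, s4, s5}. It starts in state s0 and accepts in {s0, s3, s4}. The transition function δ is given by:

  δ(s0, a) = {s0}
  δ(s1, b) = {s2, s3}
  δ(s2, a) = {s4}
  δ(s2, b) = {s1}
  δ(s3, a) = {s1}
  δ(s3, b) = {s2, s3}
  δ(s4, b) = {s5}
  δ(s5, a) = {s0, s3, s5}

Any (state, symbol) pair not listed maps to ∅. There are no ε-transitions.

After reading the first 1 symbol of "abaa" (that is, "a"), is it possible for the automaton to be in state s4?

Start in {s0}.
Read 'a': s0→{s0}; now {s0}.
State s4 is not in {s0}.

No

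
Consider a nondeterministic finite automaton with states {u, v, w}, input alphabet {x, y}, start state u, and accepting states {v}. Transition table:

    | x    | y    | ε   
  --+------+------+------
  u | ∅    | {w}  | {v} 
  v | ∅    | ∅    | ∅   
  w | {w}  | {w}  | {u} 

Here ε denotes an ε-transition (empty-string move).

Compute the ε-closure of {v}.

{v}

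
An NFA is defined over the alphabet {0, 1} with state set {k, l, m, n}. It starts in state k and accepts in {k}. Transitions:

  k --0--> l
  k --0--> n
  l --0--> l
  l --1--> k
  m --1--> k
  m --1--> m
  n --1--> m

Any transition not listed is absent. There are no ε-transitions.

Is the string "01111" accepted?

Yes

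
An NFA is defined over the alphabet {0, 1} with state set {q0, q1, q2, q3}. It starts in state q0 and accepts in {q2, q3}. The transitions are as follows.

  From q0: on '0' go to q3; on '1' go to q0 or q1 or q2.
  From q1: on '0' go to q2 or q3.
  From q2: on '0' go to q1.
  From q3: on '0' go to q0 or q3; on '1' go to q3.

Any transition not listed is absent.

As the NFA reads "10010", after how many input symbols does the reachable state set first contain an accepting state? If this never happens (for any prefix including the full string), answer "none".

1

Start in {q0}.
Read '1': {q0} → {q0, q1, q2}.
None of the earlier sets intersect F, but {q0, q1, q2} does.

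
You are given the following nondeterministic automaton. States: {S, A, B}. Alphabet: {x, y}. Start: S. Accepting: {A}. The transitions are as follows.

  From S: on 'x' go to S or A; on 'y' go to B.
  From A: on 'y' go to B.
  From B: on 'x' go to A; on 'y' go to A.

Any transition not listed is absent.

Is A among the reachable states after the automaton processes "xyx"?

Start in {S}.
Read 'x': {S} → {S, A}.
Read 'y': {S, A} → {B}.
Read 'x': {B} → {A}.
State A is in {A}.

Yes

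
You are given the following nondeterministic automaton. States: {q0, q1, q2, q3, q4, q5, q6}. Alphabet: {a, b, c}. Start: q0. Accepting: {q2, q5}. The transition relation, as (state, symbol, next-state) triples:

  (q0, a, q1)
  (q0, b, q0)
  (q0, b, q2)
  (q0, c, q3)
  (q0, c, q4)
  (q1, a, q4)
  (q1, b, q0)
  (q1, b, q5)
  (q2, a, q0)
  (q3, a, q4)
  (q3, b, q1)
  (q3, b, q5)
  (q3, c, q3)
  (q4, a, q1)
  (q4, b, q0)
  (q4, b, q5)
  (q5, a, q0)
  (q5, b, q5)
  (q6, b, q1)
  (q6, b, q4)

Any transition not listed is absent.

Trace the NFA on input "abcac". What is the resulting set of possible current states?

Start in {q0}.
Read 'a': q0→{q1}; now {q1}.
Read 'b': q1→{q0, q5}; now {q0, q5}.
Read 'c': q0→{q3, q4}, q5→∅; now {q3, q4}.
Read 'a': q3→{q4}, q4→{q1}; now {q1, q4}.
Read 'c': q1→∅, q4→∅; now ∅.

∅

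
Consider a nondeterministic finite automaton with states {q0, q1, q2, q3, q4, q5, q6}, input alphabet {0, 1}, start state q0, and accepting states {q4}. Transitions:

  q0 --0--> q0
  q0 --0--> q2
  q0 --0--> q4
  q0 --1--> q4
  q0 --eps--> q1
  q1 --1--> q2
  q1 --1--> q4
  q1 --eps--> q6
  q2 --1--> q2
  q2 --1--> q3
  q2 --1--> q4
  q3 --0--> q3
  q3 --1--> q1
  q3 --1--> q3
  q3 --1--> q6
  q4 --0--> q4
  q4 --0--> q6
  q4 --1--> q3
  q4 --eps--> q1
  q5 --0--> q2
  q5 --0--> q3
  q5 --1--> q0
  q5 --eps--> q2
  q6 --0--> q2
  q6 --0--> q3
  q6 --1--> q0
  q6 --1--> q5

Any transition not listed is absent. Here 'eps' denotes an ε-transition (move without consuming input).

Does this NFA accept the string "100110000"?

Yes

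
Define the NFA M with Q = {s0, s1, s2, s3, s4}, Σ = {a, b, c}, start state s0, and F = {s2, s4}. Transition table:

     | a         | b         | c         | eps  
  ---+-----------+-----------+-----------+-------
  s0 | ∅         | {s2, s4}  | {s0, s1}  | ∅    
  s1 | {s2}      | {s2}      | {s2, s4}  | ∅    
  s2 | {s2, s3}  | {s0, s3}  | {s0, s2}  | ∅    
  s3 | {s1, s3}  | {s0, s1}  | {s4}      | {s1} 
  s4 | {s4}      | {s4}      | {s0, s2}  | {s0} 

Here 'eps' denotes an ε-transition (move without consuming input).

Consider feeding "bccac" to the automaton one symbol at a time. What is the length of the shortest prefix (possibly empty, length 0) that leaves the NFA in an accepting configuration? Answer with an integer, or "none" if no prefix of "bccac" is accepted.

1

Start in {s0}.
Read 'b': s0→{s2, s4}; union {s2, s4}; ε-closure = {s0, s2, s4}.
None of the earlier sets intersect F, but {s0, s2, s4} does.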